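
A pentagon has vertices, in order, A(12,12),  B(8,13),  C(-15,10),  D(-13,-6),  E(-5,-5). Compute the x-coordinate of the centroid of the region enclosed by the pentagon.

-501/118

Apply the shoelace (surveyor's) formula. First the cross-terms c_i = x_i·y_{i+1} − x_{i+1}·y_i:
  60, 275, 220, 35, 0  ⇒  2A = 590, A = 295.
Then Σ (x_i + x_{i+1})·c_i = -7515, so x̄ = -7515 / (6·295) = -501/118.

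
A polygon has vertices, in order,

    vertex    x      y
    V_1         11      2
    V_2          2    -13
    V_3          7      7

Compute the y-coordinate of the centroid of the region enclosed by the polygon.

Apply the surveyor's formula. First the cross-terms c_i = x_i·y_{i+1} − x_{i+1}·y_i:
  -147, 105, -63  ⇒  2A = -105, A = -52.5.
Then Σ (y_i + y_{i+1})·c_i = 420, so ȳ = 420 / (6·(-52.5)) = -4/3.

-4/3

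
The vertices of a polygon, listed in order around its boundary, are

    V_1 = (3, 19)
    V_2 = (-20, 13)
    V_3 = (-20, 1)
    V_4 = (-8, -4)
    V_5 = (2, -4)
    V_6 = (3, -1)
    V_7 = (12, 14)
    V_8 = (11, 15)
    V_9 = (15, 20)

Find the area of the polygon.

548.5

Apply the shoelace formula: 2A = Σ (x_i·y_{i+1} − x_{i+1}·y_i), indices taken mod 9.
V_1→V_2: (3)(13) − (-20)(19) = 419
V_2→V_3: (-20)(1) − (-20)(13) = 240
V_3→V_4: (-20)(-4) − (-8)(1) = 88
V_4→V_5: (-8)(-4) − (2)(-4) = 40
V_5→V_6: (2)(-1) − (3)(-4) = 10
V_6→V_7: (3)(14) − (12)(-1) = 54
V_7→V_8: (12)(15) − (11)(14) = 26
V_8→V_9: (11)(20) − (15)(15) = -5
V_9→V_1: (15)(19) − (3)(20) = 225
Σ = 1097
Area = |Σ|/2 = 548.5.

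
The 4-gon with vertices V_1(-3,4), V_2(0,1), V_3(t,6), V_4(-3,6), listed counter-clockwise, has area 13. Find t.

The doubled signed area Σ (x_i y_{i+1} − x_{i+1} y_i) is linear in t.
With t=0 it equals 21; the coefficient of t is 5 (from the two edges through V_3).
So 5·t + 21 = 2·13 = 26 ⇒ t = 1.

1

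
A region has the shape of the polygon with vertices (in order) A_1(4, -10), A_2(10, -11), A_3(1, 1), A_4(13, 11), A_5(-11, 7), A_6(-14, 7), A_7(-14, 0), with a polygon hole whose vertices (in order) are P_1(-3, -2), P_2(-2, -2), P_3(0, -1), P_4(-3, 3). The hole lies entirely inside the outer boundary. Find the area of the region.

265

Outer boundary:
Apply the shoelace (surveyor's) formula: 2A = Σ (x_i·y_{i+1} − x_{i+1}·y_i), indices taken mod 7.
A_1→A_2: (4)(-11) − (10)(-10) = 56
A_2→A_3: (10)(1) − (1)(-11) = 21
A_3→A_4: (1)(11) − (13)(1) = -2
A_4→A_5: (13)(7) − (-11)(11) = 212
A_5→A_6: (-11)(7) − (-14)(7) = 21
A_6→A_7: (-14)(0) − (-14)(7) = 98
A_7→A_1: (-14)(-10) − (4)(0) = 140
Σ = 546
Area = |Σ|/2 = 273.
Hole:
Apply Gauss's area formula: 2A = Σ (x_i·y_{i+1} − x_{i+1}·y_i), indices taken mod 4.
P_1→P_2: (-3)(-2) − (-2)(-2) = 2
P_2→P_3: (-2)(-1) − (0)(-2) = 2
P_3→P_4: (0)(3) − (-3)(-1) = -3
P_4→P_1: (-3)(-2) − (-3)(3) = 15
Σ = 16
Area = |Σ|/2 = 8.
Net area = 273 − 8 = 265.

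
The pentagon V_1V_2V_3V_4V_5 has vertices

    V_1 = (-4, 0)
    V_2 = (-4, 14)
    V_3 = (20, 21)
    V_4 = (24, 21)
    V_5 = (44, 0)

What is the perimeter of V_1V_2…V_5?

120

|V_1V_2| = √((0)² + (14)²) = √196 = 14
|V_2V_3| = √((24)² + (7)²) = √625 = 25
|V_3V_4| = √((4)² + (0)²) = √16 = 4
|V_4V_5| = √((20)² + (-21)²) = √841 = 29
|V_5V_1| = √((-48)² + (0)²) = √2304 = 48
Perimeter = 14 + 25 + 4 + 29 + 48 = 120.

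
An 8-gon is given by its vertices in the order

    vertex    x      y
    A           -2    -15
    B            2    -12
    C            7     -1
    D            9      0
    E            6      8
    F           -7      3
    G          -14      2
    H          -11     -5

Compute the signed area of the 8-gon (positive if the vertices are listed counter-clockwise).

283

Apply the shoelace (surveyor's) formula: 2A = Σ (x_i·y_{i+1} − x_{i+1}·y_i), indices taken mod 8.
Cross-terms: 54, 82, 9, 72, 74, 28, 92, 155  ⇒  Σ = 566
Signed area = Σ/2 = 283 (positive ⇒ counter-clockwise traversal).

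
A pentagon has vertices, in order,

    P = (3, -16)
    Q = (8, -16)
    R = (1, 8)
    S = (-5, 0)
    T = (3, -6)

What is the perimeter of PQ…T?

60

|PQ| = √((5)² + (0)²) = √25 = 5
|QR| = √((-7)² + (24)²) = √625 = 25
|RS| = √((-6)² + (-8)²) = √100 = 10
|ST| = √((8)² + (-6)²) = √100 = 10
|TP| = √((0)² + (-10)²) = √100 = 10
Perimeter = 5 + 25 + 10 + 10 + 10 = 60.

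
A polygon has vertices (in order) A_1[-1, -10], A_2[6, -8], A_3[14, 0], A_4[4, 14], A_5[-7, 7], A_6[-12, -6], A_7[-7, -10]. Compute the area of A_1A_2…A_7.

383

Apply the shoelace (surveyor's) formula: 2A = Σ (x_i·y_{i+1} − x_{i+1}·y_i), indices taken mod 7.
Cross-terms: 68, 112, 196, 126, 126, 78, 60  ⇒  Σ = 766
Area = |Σ|/2 = 383.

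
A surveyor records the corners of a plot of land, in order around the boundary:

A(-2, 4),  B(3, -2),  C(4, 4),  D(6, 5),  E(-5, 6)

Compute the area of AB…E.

Apply the surveyor's formula: 2A = Σ (x_i·y_{i+1} − x_{i+1}·y_i), indices taken mod 5.
Σ = (-8) + (20) + (-4) + (61) + (-8) = 61
Area = |Σ|/2 = 30.5.

30.5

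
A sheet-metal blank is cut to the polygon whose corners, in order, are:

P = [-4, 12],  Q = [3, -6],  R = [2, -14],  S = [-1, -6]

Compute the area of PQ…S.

52

Apply the shoelace formula: 2A = Σ (x_i·y_{i+1} − x_{i+1}·y_i), indices taken mod 4.
Cross-terms: -12, -30, -26, -36  ⇒  Σ = -104
Area = |Σ|/2 = 52.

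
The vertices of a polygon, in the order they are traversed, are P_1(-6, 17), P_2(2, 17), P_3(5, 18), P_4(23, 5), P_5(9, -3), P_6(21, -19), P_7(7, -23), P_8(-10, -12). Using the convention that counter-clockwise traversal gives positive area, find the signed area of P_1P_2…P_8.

-851

Apply Gauss's area formula: 2A = Σ (x_i·y_{i+1} − x_{i+1}·y_i), indices taken mod 8.
Σ = (-136) + (-49) + (-389) + (-114) + (-108) + (-350) + (-314) + (-242) = -1702
Signed area = Σ/2 = -851 (negative ⇒ clockwise traversal).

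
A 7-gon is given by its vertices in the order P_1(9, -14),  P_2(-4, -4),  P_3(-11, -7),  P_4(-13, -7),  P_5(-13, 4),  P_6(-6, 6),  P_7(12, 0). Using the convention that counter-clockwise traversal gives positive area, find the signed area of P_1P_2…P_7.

Apply the shoelace formula: 2A = Σ (x_i·y_{i+1} − x_{i+1}·y_i), indices taken mod 7.
Σ = (-92) + (-16) + (-14) + (-143) + (-54) + (-72) + (-168) = -559
Signed area = Σ/2 = -279.5 (negative ⇒ clockwise traversal).

-279.5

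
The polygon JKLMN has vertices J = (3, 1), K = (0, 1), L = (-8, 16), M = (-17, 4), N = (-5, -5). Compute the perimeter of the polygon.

|JK| = √((-3)² + (0)²) = √9 = 3
|KL| = √((-8)² + (15)²) = √289 = 17
|LM| = √((-9)² + (-12)²) = √225 = 15
|MN| = √((12)² + (-9)²) = √225 = 15
|NJ| = √((8)² + (6)²) = √100 = 10
Perimeter = 3 + 17 + 15 + 15 + 10 = 60.

60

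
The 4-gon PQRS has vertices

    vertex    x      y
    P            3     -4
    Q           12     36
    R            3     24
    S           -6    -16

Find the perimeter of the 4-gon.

|PQ| = √((9)² + (40)²) = √1681 = 41
|QR| = √((-9)² + (-12)²) = √225 = 15
|RS| = √((-9)² + (-40)²) = √1681 = 41
|SP| = √((9)² + (12)²) = √225 = 15
Perimeter = 41 + 15 + 41 + 15 = 112.

112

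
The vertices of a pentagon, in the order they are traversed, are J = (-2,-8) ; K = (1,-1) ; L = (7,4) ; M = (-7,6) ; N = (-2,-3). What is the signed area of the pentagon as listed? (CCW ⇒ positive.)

67

Apply the shoelace formula: 2A = Σ (x_i·y_{i+1} − x_{i+1}·y_i), indices taken mod 5.
J→K: (-2)(-1) − (1)(-8) = 10
K→L: (1)(4) − (7)(-1) = 11
L→M: (7)(6) − (-7)(4) = 70
M→N: (-7)(-3) − (-2)(6) = 33
N→J: (-2)(-8) − (-2)(-3) = 10
Σ = 134
Signed area = Σ/2 = 67 (positive ⇒ counter-clockwise traversal).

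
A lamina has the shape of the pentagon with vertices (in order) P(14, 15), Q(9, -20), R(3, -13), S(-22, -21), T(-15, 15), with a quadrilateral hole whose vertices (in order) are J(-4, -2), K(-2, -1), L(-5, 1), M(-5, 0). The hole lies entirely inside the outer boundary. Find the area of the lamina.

946.5

Outer boundary:
Apply the shoelace formula: 2A = Σ (x_i·y_{i+1} − x_{i+1}·y_i), indices taken mod 5.
Σ = (-415) + (-57) + (-349) + (-645) + (-435) = -1901
Area = |Σ|/2 = 950.5.
Hole:
Apply the surveyor's formula: 2A = Σ (x_i·y_{i+1} − x_{i+1}·y_i), indices taken mod 4.
Σ = (0) + (-7) + (5) + (10) = 8
Area = |Σ|/2 = 4.
Net area = 950.5 − 4 = 946.5.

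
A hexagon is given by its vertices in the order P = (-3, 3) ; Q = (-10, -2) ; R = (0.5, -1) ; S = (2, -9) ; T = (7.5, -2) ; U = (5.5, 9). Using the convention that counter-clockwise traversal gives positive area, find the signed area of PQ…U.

115

Σ = (36) + (11) + (-2.5) + (63.5) + (78.5) + (43.5) = 230
Signed area = Σ/2 = 115 (positive ⇒ counter-clockwise traversal).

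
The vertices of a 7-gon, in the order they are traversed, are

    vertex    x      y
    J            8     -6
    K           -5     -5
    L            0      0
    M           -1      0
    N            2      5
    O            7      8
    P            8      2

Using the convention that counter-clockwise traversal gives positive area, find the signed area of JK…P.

Cross-terms: -70, 0, 0, -5, -19, -50, -64  ⇒  Σ = -208
Signed area = Σ/2 = -104 (negative ⇒ clockwise traversal).

-104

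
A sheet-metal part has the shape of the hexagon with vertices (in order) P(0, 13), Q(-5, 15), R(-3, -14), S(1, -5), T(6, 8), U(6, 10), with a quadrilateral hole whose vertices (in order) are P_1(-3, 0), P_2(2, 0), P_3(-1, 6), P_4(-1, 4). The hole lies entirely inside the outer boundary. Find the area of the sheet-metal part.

155.5

Outer boundary:
Apply the shoelace formula: 2A = Σ (x_i·y_{i+1} − x_{i+1}·y_i), indices taken mod 6.
Σ = (65) + (115) + (29) + (38) + (12) + (78) = 337
Area = |Σ|/2 = 168.5.
Hole:
Apply Gauss's area formula: 2A = Σ (x_i·y_{i+1} − x_{i+1}·y_i), indices taken mod 4.
Σ = (0) + (12) + (2) + (12) = 26
Area = |Σ|/2 = 13.
Net area = 168.5 − 13 = 155.5.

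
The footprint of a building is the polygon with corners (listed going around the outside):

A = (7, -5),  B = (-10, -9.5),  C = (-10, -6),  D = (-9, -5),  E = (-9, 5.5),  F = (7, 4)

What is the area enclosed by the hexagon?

Apply the surveyor's formula: 2A = Σ (x_i·y_{i+1} − x_{i+1}·y_i), indices taken mod 6.
Cross-terms: -116.5, -35, -4, -94.5, -74.5, -63  ⇒  Σ = -387.5
Area = |Σ|/2 = 193.75.

193.75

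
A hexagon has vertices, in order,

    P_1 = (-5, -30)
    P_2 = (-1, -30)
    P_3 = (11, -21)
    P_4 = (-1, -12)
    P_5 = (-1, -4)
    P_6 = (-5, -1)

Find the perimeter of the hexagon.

76

|P_1P_2| = √((4)² + (0)²) = √16 = 4
|P_2P_3| = √((12)² + (9)²) = √225 = 15
|P_3P_4| = √((-12)² + (9)²) = √225 = 15
|P_4P_5| = √((0)² + (8)²) = √64 = 8
|P_5P_6| = √((-4)² + (3)²) = √25 = 5
|P_6P_1| = √((0)² + (-29)²) = √841 = 29
Perimeter = 4 + 15 + 15 + 8 + 5 + 29 = 76.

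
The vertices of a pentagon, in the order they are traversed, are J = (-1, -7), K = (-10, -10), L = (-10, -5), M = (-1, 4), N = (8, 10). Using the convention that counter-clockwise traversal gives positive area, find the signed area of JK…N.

-121.5

Apply the shoelace (surveyor's) formula: 2A = Σ (x_i·y_{i+1} − x_{i+1}·y_i), indices taken mod 5.
Σ = (-60) + (-50) + (-45) + (-42) + (-46) = -243
Signed area = Σ/2 = -121.5 (negative ⇒ clockwise traversal).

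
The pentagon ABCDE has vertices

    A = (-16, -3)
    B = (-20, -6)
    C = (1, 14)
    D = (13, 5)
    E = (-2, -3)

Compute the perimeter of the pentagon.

80

|AB| = √((-4)² + (-3)²) = √25 = 5
|BC| = √((21)² + (20)²) = √841 = 29
|CD| = √((12)² + (-9)²) = √225 = 15
|DE| = √((-15)² + (-8)²) = √289 = 17
|EA| = √((-14)² + (0)²) = √196 = 14
Perimeter = 5 + 29 + 15 + 17 + 14 = 80.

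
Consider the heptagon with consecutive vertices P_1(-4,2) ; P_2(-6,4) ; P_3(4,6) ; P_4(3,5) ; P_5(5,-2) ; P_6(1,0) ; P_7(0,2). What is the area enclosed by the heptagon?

Σ = (-4) + (-52) + (2) + (-31) + (2) + (2) + (8) = -73
Area = |Σ|/2 = 36.5.

36.5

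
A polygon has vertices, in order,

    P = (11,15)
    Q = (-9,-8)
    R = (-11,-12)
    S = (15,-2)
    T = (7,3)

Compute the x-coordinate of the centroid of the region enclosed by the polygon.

2.58

Apply the shoelace formula. First the cross-terms c_i = x_i·y_{i+1} − x_{i+1}·y_i:
  47, 20, 202, 59, 72  ⇒  2A = 400, A = 200.
Then Σ (x_i + x_{i+1})·c_i = 3096, so x̄ = 3096 / (6·200) = 2.58.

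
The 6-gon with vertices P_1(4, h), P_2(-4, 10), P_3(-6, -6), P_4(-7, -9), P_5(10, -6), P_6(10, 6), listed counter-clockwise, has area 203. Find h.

The doubled signed area Σ (x_i y_{i+1} − x_{i+1} y_i) is linear in h.
With h=0 it equals 364; the coefficient of h is 14 (from the two edges through P_1).
So 14·h + 364 = 2·203 = 406 ⇒ h = 3.

3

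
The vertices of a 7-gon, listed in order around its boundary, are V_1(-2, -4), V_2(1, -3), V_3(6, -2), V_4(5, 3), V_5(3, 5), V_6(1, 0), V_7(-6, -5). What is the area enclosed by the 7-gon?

37

V_1→V_2: (-2)(-3) − (1)(-4) = 10
V_2→V_3: (1)(-2) − (6)(-3) = 16
V_3→V_4: (6)(3) − (5)(-2) = 28
V_4→V_5: (5)(5) − (3)(3) = 16
V_5→V_6: (3)(0) − (1)(5) = -5
V_6→V_7: (1)(-5) − (-6)(0) = -5
V_7→V_1: (-6)(-4) − (-2)(-5) = 14
Σ = 74
Area = |Σ|/2 = 37.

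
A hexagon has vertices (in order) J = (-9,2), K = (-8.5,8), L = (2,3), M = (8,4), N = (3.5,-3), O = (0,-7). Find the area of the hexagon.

Apply the surveyor's formula: 2A = Σ (x_i·y_{i+1} − x_{i+1}·y_i), indices taken mod 6.
Σ = (-55) + (-41.5) + (-16) + (-38) + (-24.5) + (-63) = -238
Area = |Σ|/2 = 119.

119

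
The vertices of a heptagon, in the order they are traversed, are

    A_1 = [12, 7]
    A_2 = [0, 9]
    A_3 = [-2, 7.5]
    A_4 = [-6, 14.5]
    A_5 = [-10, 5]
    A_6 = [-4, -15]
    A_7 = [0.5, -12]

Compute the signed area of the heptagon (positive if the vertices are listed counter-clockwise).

Apply Gauss's area formula: 2A = Σ (x_i·y_{i+1} − x_{i+1}·y_i), indices taken mod 7.
Cross-terms: 108, 18, 16, 115, 170, 55.5, 147.5  ⇒  Σ = 630
Signed area = Σ/2 = 315 (positive ⇒ counter-clockwise traversal).

315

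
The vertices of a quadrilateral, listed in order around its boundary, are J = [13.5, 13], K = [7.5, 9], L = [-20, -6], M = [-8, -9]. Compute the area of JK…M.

Apply the shoelace (surveyor's) formula: 2A = Σ (x_i·y_{i+1} − x_{i+1}·y_i), indices taken mod 4.
Σ = (24) + (135) + (132) + (17.5) = 308.5
Area = |Σ|/2 = 154.25.

154.25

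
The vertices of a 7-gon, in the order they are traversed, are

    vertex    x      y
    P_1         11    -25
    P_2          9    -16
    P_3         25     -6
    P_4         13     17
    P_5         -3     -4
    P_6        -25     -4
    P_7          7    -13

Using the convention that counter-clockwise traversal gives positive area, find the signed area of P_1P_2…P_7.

565

Σ = (49) + (346) + (503) + (-1) + (-88) + (353) + (-32) = 1130
Signed area = Σ/2 = 565 (positive ⇒ counter-clockwise traversal).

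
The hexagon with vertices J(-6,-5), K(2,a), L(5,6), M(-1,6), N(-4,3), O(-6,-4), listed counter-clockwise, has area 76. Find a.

-3

Write out the shoelace sum; only the two edges meeting at K involve a:
2·Area = [((-6)·a − 2·(-5)) + (2·6 − 5·a)] + 97
       = -11·a + 119 = 152
⇒ a = -3.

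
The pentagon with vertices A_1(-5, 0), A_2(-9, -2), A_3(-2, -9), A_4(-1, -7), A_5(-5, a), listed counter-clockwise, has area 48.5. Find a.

10

The doubled signed area Σ (x_i y_{i+1} − x_{i+1} y_i) is linear in a.
With a=0 it equals 57; the coefficient of a is 4 (from the two edges through A_5).
So 4·a + 57 = 2·48.5 = 97 ⇒ a = 10.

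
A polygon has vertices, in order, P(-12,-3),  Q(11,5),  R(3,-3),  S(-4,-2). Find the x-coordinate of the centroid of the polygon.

29/21

Apply the surveyor's formula. First the cross-terms c_i = x_i·y_{i+1} − x_{i+1}·y_i:
  -27, -48, -18, -12  ⇒  2A = -105, A = -52.5.
Then Σ (x_i + x_{i+1})·c_i = -435, so x̄ = -435 / (6·(-52.5)) = 29/21.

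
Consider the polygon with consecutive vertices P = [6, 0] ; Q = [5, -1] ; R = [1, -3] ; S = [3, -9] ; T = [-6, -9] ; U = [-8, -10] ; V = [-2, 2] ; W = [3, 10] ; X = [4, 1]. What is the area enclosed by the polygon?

Σ = (-6) + (-14) + (0) + (-81) + (-12) + (-36) + (-26) + (-37) + (-6) = -218
Area = |Σ|/2 = 109.

109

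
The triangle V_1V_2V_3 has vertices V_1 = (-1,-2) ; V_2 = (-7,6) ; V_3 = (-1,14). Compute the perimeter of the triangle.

|V_1V_2| = √((-6)² + (8)²) = √100 = 10
|V_2V_3| = √((6)² + (8)²) = √100 = 10
|V_3V_1| = √((0)² + (-16)²) = √256 = 16
Perimeter = 10 + 10 + 16 = 36.

36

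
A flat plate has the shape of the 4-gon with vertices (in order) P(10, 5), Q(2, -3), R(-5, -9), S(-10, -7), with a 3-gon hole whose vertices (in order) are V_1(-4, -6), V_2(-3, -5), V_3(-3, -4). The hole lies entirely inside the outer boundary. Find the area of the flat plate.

53.5

Outer boundary:
Cross-terms: -40, -33, -55, 20  ⇒  Σ = -108
Area = |Σ|/2 = 54.
Hole:
Apply the surveyor's formula: 2A = Σ (x_i·y_{i+1} − x_{i+1}·y_i), indices taken mod 3.
V_1→V_2: (-4)(-5) − (-3)(-6) = 2
V_2→V_3: (-3)(-4) − (-3)(-5) = -3
V_3→V_1: (-3)(-6) − (-4)(-4) = 2
Σ = 1
Area = |Σ|/2 = 0.5.
Net area = 54 − 0.5 = 53.5.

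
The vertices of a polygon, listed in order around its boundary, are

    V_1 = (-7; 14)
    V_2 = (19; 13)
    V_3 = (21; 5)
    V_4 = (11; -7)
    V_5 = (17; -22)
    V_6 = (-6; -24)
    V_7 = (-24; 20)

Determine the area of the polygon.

1146

Apply the surveyor's formula: 2A = Σ (x_i·y_{i+1} − x_{i+1}·y_i), indices taken mod 7.
V_1→V_2: (-7)(13) − (19)(14) = -357
V_2→V_3: (19)(5) − (21)(13) = -178
V_3→V_4: (21)(-7) − (11)(5) = -202
V_4→V_5: (11)(-22) − (17)(-7) = -123
V_5→V_6: (17)(-24) − (-6)(-22) = -540
V_6→V_7: (-6)(20) − (-24)(-24) = -696
V_7→V_1: (-24)(14) − (-7)(20) = -196
Σ = -2292
Area = |Σ|/2 = 1146.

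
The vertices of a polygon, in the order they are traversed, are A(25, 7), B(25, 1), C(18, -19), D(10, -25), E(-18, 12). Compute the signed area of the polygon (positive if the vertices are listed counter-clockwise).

A→B: (25)(1) − (25)(7) = -150
B→C: (25)(-19) − (18)(1) = -493
C→D: (18)(-25) − (10)(-19) = -260
D→E: (10)(12) − (-18)(-25) = -330
E→A: (-18)(7) − (25)(12) = -426
Σ = -1659
Signed area = Σ/2 = -829.5 (negative ⇒ clockwise traversal).

-829.5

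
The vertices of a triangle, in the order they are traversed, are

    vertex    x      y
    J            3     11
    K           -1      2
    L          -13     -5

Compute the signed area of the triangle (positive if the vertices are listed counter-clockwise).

Apply the surveyor's formula: 2A = Σ (x_i·y_{i+1} − x_{i+1}·y_i), indices taken mod 3.
Σ = (17) + (31) + (-128) = -80
Signed area = Σ/2 = -40 (negative ⇒ clockwise traversal).

-40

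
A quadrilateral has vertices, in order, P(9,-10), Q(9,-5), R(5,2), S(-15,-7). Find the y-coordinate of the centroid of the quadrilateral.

-550/111

Apply the shoelace (surveyor's) formula. First the cross-terms c_i = x_i·y_{i+1} − x_{i+1}·y_i:
  45, 43, -5, 213  ⇒  2A = 296, A = 148.
Then Σ (y_i + y_{i+1})·c_i = -4400, so ȳ = -4400 / (6·148) = -550/111.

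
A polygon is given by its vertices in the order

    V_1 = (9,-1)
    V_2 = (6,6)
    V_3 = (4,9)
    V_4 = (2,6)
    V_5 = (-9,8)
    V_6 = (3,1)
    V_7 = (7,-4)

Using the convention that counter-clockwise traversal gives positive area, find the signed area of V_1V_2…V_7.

Apply Gauss's area formula: 2A = Σ (x_i·y_{i+1} − x_{i+1}·y_i), indices taken mod 7.
Σ = (60) + (30) + (6) + (70) + (-33) + (-19) + (29) = 143
Signed area = Σ/2 = 71.5 (positive ⇒ counter-clockwise traversal).

71.5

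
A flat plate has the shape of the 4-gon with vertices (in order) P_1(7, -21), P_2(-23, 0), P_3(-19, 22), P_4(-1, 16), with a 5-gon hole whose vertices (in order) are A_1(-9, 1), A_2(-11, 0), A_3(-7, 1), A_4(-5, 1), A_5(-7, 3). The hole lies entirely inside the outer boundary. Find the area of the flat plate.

Outer boundary:
Apply Gauss's area formula: 2A = Σ (x_i·y_{i+1} − x_{i+1}·y_i), indices taken mod 4.
Σ = (-483) + (-506) + (-282) + (-91) = -1362
Area = |Σ|/2 = 681.
Hole:
Apply the surveyor's formula: 2A = Σ (x_i·y_{i+1} − x_{i+1}·y_i), indices taken mod 5.
Σ = (11) + (-11) + (-2) + (-8) + (20) = 10
Area = |Σ|/2 = 5.
Net area = 681 − 5 = 676.

676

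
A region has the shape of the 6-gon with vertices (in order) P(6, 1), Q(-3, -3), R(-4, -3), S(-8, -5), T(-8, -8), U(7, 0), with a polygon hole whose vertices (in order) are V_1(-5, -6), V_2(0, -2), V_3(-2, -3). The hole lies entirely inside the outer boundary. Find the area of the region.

Outer boundary:
Cross-terms: -15, -3, -4, 24, 56, 7  ⇒  Σ = 65
Area = |Σ|/2 = 32.5.
Hole:
Apply the surveyor's formula: 2A = Σ (x_i·y_{i+1} − x_{i+1}·y_i), indices taken mod 3.
Cross-terms: 10, -4, -3  ⇒  Σ = 3
Area = |Σ|/2 = 1.5.
Net area = 32.5 − 1.5 = 31.

31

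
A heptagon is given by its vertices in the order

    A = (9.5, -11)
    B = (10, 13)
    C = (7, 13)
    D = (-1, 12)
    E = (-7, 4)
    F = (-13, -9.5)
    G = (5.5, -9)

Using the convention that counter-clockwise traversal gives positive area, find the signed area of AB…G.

Apply the shoelace formula: 2A = Σ (x_i·y_{i+1} − x_{i+1}·y_i), indices taken mod 7.
Cross-terms: 233.5, 39, 97, 80, 118.5, 169.25, 25  ⇒  Σ = 762.25
Signed area = Σ/2 = 381.125 (positive ⇒ counter-clockwise traversal).

381.125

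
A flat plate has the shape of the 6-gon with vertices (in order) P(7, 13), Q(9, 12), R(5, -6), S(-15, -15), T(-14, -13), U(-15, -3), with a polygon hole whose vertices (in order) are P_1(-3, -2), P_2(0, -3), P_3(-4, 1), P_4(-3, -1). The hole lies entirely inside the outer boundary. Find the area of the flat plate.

323.5

Outer boundary:
Apply the surveyor's formula: 2A = Σ (x_i·y_{i+1} − x_{i+1}·y_i), indices taken mod 6.
Σ = (-33) + (-114) + (-165) + (-15) + (-153) + (-174) = -654
Area = |Σ|/2 = 327.
Hole:
Σ = (9) + (-12) + (7) + (3) = 7
Area = |Σ|/2 = 3.5.
Net area = 327 − 3.5 = 323.5.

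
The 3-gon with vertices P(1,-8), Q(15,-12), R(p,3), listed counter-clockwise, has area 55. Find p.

Write out the shoelace sum; only the two edges meeting at R involve p:
2·Area = [(15·3 − p·(-12)) + (p·(-8) − 1·3)] + 108
       = 4·p + 150 = 110
⇒ p = -10.

-10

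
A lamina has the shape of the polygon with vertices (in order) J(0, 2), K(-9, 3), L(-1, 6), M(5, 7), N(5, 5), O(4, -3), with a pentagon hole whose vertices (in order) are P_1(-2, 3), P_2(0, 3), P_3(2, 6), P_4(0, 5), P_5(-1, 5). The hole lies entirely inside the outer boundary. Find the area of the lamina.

Outer boundary:
Apply the surveyor's formula: 2A = Σ (x_i·y_{i+1} − x_{i+1}·y_i), indices taken mod 6.
Σ = (18) + (-51) + (-37) + (-10) + (-35) + (8) = -107
Area = |Σ|/2 = 53.5.
Hole:
Apply the shoelace formula: 2A = Σ (x_i·y_{i+1} − x_{i+1}·y_i), indices taken mod 5.
Cross-terms: -6, -6, 10, 5, 7  ⇒  Σ = 10
Area = |Σ|/2 = 5.
Net area = 53.5 − 5 = 48.5.

48.5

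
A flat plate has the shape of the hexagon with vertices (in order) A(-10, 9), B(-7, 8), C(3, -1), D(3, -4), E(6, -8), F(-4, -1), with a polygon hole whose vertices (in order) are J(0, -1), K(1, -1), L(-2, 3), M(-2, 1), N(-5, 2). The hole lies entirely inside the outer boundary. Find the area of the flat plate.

Outer boundary:
Cross-terms: -17, -17, -9, 0, -38, -46  ⇒  Σ = -127
Area = |Σ|/2 = 63.5.
Hole:
Apply the shoelace (surveyor's) formula: 2A = Σ (x_i·y_{i+1} − x_{i+1}·y_i), indices taken mod 5.
J→K: (0)(-1) − (1)(-1) = 1
K→L: (1)(3) − (-2)(-1) = 1
L→M: (-2)(1) − (-2)(3) = 4
M→N: (-2)(2) − (-5)(1) = 1
N→J: (-5)(-1) − (0)(2) = 5
Σ = 12
Area = |Σ|/2 = 6.
Net area = 63.5 − 6 = 57.5.

57.5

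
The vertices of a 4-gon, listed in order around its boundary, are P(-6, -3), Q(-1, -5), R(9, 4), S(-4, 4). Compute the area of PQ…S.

78

Apply the shoelace (surveyor's) formula: 2A = Σ (x_i·y_{i+1} − x_{i+1}·y_i), indices taken mod 4.
Σ = (27) + (41) + (52) + (36) = 156
Area = |Σ|/2 = 78.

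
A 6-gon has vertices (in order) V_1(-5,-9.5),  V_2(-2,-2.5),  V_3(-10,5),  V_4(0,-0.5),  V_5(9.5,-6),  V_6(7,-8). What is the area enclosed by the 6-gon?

86.125

Apply the surveyor's formula: 2A = Σ (x_i·y_{i+1} − x_{i+1}·y_i), indices taken mod 6.
Cross-terms: -6.5, -35, 5, 4.75, -34, -106.5  ⇒  Σ = -172.25
Area = |Σ|/2 = 86.125.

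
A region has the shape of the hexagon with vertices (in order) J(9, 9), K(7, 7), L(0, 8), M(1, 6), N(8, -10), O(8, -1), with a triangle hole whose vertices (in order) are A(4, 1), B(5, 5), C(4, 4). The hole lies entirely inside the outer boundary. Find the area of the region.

Outer boundary:
Apply Gauss's area formula: 2A = Σ (x_i·y_{i+1} − x_{i+1}·y_i), indices taken mod 6.
Σ = (0) + (56) + (-8) + (-58) + (72) + (81) = 143
Area = |Σ|/2 = 71.5.
Hole:
Apply the shoelace formula: 2A = Σ (x_i·y_{i+1} − x_{i+1}·y_i), indices taken mod 3.
Cross-terms: 15, 0, -12  ⇒  Σ = 3
Area = |Σ|/2 = 1.5.
Net area = 71.5 − 1.5 = 70.

70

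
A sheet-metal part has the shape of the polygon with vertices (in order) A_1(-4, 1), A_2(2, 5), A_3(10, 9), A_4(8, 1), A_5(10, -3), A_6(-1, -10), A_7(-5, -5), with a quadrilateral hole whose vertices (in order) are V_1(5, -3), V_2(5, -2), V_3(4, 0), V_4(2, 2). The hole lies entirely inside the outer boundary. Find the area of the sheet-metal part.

159

Outer boundary:
Apply the shoelace (surveyor's) formula: 2A = Σ (x_i·y_{i+1} − x_{i+1}·y_i), indices taken mod 7.
A_1→A_2: (-4)(5) − (2)(1) = -22
A_2→A_3: (2)(9) − (10)(5) = -32
A_3→A_4: (10)(1) − (8)(9) = -62
A_4→A_5: (8)(-3) − (10)(1) = -34
A_5→A_6: (10)(-10) − (-1)(-3) = -103
A_6→A_7: (-1)(-5) − (-5)(-10) = -45
A_7→A_1: (-5)(1) − (-4)(-5) = -25
Σ = -323
Area = |Σ|/2 = 161.5.
Hole:
Cross-terms: 5, 8, 8, -16  ⇒  Σ = 5
Area = |Σ|/2 = 2.5.
Net area = 161.5 − 2.5 = 159.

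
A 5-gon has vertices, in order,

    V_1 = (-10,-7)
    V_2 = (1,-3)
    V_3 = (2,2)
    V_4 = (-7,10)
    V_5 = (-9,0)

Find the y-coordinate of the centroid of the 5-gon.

163/232

Apply Gauss's area formula. First the cross-terms c_i = x_i·y_{i+1} − x_{i+1}·y_i:
  37, 8, 34, 90, 63  ⇒  2A = 232, A = 116.
Then Σ (y_i + y_{i+1})·c_i = 489, so ȳ = 489 / (6·116) = 163/232.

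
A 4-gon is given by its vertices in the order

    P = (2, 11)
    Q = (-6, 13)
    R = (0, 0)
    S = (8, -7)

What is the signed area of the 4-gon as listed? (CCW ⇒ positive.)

Apply Gauss's area formula: 2A = Σ (x_i·y_{i+1} − x_{i+1}·y_i), indices taken mod 4.
Σ = (92) + (0) + (0) + (102) = 194
Signed area = Σ/2 = 97 (positive ⇒ counter-clockwise traversal).

97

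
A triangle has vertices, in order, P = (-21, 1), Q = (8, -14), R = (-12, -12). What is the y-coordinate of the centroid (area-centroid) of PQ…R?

Apply the shoelace (surveyor's) formula. First the cross-terms c_i = x_i·y_{i+1} − x_{i+1}·y_i:
  286, -264, -264  ⇒  2A = -242, A = -121.
Then Σ (y_i + y_{i+1})·c_i = 6050, so ȳ = 6050 / (6·(-121)) = -25/3.

-25/3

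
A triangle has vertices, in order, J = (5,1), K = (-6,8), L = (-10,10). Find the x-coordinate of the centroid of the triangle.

-11/3

Apply the shoelace (surveyor's) formula. First the cross-terms c_i = x_i·y_{i+1} − x_{i+1}·y_i:
  46, 20, -60  ⇒  2A = 6, A = 3.
Then Σ (x_i + x_{i+1})·c_i = -66, so x̄ = -66 / (6·3) = -11/3.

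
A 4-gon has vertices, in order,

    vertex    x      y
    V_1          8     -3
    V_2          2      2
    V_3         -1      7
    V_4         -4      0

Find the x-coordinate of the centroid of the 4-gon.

Apply the shoelace (surveyor's) formula. First the cross-terms c_i = x_i·y_{i+1} − x_{i+1}·y_i:
  22, 16, 28, 12  ⇒  2A = 78, A = 39.
Then Σ (x_i + x_{i+1})·c_i = 144, so x̄ = 144 / (6·39) = 8/13.

8/13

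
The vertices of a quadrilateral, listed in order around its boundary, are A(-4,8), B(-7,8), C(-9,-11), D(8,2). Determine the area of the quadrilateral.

A→B: (-4)(8) − (-7)(8) = 24
B→C: (-7)(-11) − (-9)(8) = 149
C→D: (-9)(2) − (8)(-11) = 70
D→A: (8)(8) − (-4)(2) = 72
Σ = 315
Area = |Σ|/2 = 157.5.

157.5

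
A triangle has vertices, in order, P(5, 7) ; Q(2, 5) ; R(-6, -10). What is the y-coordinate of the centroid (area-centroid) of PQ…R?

Apply the shoelace formula. First the cross-terms c_i = x_i·y_{i+1} − x_{i+1}·y_i:
  11, 10, 8  ⇒  2A = 29, A = 14.5.
Then Σ (y_i + y_{i+1})·c_i = 58, so ȳ = 58 / (6·14.5) = 2/3.

2/3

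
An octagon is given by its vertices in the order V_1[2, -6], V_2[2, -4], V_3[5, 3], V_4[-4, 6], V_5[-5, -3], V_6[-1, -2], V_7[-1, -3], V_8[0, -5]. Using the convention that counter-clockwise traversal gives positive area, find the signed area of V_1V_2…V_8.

68.5

Apply the surveyor's formula: 2A = Σ (x_i·y_{i+1} − x_{i+1}·y_i), indices taken mod 8.
Σ = (4) + (26) + (42) + (42) + (7) + (1) + (5) + (10) = 137
Signed area = Σ/2 = 68.5 (positive ⇒ counter-clockwise traversal).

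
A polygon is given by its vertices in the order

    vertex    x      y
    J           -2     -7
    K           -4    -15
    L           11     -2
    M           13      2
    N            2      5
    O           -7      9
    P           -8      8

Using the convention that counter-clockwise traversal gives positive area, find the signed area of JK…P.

Apply Gauss's area formula: 2A = Σ (x_i·y_{i+1} − x_{i+1}·y_i), indices taken mod 7.
Cross-terms: 2, 173, 48, 61, 53, 16, 72  ⇒  Σ = 425
Signed area = Σ/2 = 212.5 (positive ⇒ counter-clockwise traversal).

212.5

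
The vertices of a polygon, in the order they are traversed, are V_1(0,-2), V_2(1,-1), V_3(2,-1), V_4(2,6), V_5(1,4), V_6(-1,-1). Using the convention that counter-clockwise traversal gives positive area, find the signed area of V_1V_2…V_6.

Σ = (2) + (1) + (14) + (2) + (3) + (2) = 24
Signed area = Σ/2 = 12 (positive ⇒ counter-clockwise traversal).

12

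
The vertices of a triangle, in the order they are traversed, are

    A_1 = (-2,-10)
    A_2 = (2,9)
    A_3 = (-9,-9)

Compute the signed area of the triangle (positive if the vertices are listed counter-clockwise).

68.5

Apply Gauss's area formula: 2A = Σ (x_i·y_{i+1} − x_{i+1}·y_i), indices taken mod 3.
Σ = (2) + (63) + (72) = 137
Signed area = Σ/2 = 68.5 (positive ⇒ counter-clockwise traversal).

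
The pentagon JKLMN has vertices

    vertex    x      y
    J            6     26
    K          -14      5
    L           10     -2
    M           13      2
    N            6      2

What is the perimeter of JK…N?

90

|JK| = √((-20)² + (-21)²) = √841 = 29
|KL| = √((24)² + (-7)²) = √625 = 25
|LM| = √((3)² + (4)²) = √25 = 5
|MN| = √((-7)² + (0)²) = √49 = 7
|NJ| = √((0)² + (24)²) = √576 = 24
Perimeter = 29 + 25 + 5 + 7 + 24 = 90.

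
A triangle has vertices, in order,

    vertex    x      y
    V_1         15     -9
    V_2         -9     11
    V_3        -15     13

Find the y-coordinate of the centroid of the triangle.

Apply the surveyor's formula. First the cross-terms c_i = x_i·y_{i+1} − x_{i+1}·y_i:
  84, 48, -60  ⇒  2A = 72, A = 36.
Then Σ (y_i + y_{i+1})·c_i = 1080, so ȳ = 1080 / (6·36) = 5.

5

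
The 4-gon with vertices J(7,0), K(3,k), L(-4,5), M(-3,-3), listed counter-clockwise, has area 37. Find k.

1

Write out the shoelace sum; only the two edges meeting at K involve k:
2·Area = [(7·k − 3·0) + (3·5 − (-4)·k)] + 48
       = 11·k + 63 = 74
⇒ k = 1.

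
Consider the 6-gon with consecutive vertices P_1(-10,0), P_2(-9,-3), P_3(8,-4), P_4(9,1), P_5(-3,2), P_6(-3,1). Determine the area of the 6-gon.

Cross-terms: 30, 60, 44, 21, 3, 10  ⇒  Σ = 168
Area = |Σ|/2 = 84.

84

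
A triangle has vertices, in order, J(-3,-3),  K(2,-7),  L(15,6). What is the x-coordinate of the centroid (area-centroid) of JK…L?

14/3

Apply the shoelace formula. First the cross-terms c_i = x_i·y_{i+1} − x_{i+1}·y_i:
  27, 117, -27  ⇒  2A = 117, A = 58.5.
Then Σ (x_i + x_{i+1})·c_i = 1638, so x̄ = 1638 / (6·58.5) = 14/3.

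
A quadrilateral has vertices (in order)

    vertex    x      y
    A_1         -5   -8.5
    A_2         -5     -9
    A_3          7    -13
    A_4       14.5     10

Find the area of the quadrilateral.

157.875

Σ = (2.5) + (128) + (258.5) + (-73.25) = 315.75
Area = |Σ|/2 = 157.875.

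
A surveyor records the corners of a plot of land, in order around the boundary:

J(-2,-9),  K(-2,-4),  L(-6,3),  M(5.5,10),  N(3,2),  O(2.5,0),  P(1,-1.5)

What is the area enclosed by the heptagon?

Cross-terms: -10, -30, -76.5, -19, -5, -3.75, -12  ⇒  Σ = -156.25
Area = |Σ|/2 = 78.125.

78.125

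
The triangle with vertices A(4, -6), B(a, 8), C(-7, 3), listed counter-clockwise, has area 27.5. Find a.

The doubled signed area Σ (x_i y_{i+1} − x_{i+1} y_i) is linear in a.
With a=0 it equals 118; the coefficient of a is 9 (from the two edges through B).
So 9·a + 118 = 2·27.5 = 55 ⇒ a = -7.

-7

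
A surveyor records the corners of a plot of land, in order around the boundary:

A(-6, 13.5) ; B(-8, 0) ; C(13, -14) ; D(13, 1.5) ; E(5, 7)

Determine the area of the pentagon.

307.25

A→B: (-6)(0) − (-8)(13.5) = 108
B→C: (-8)(-14) − (13)(0) = 112
C→D: (13)(1.5) − (13)(-14) = 201.5
D→E: (13)(7) − (5)(1.5) = 83.5
E→A: (5)(13.5) − (-6)(7) = 109.5
Σ = 614.5
Area = |Σ|/2 = 307.25.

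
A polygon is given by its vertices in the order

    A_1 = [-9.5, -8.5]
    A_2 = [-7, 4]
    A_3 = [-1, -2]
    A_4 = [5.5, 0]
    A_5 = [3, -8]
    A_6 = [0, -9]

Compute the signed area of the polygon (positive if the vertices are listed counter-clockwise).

Apply Gauss's area formula: 2A = Σ (x_i·y_{i+1} − x_{i+1}·y_i), indices taken mod 6.
Cross-terms: -97.5, 18, 11, -44, -27, -85.5  ⇒  Σ = -225
Signed area = Σ/2 = -112.5 (negative ⇒ clockwise traversal).

-112.5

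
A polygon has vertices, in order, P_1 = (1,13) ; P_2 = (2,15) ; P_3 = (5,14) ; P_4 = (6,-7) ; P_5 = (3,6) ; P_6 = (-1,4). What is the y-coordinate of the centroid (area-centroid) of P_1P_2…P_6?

Apply the surveyor's formula. First the cross-terms c_i = x_i·y_{i+1} − x_{i+1}·y_i:
  -11, -47, -119, 57, 18, -17  ⇒  2A = -119, A = -59.5.
Then Σ (y_i + y_{i+1})·c_i = -2670, so ȳ = -2670 / (6·(-59.5)) = 890/119.

890/119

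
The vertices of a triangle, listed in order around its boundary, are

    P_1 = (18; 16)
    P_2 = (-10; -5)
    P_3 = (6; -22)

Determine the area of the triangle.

406

P_1→P_2: (18)(-5) − (-10)(16) = 70
P_2→P_3: (-10)(-22) − (6)(-5) = 250
P_3→P_1: (6)(16) − (18)(-22) = 492
Σ = 812
Area = |Σ|/2 = 406.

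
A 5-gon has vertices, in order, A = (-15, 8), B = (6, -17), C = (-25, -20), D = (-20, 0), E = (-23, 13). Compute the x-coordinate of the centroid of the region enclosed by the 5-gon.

-1774/141

Apply the shoelace (surveyor's) formula. First the cross-terms c_i = x_i·y_{i+1} − x_{i+1}·y_i:
  207, -545, -400, -260, 11  ⇒  2A = -987, A = -493.5.
Then Σ (x_i + x_{i+1})·c_i = 37254, so x̄ = 37254 / (6·(-493.5)) = -1774/141.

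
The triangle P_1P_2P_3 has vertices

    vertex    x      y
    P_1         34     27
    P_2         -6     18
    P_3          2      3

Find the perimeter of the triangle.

98

|P_1P_2| = √((-40)² + (-9)²) = √1681 = 41
|P_2P_3| = √((8)² + (-15)²) = √289 = 17
|P_3P_1| = √((32)² + (24)²) = √1600 = 40
Perimeter = 41 + 17 + 40 = 98.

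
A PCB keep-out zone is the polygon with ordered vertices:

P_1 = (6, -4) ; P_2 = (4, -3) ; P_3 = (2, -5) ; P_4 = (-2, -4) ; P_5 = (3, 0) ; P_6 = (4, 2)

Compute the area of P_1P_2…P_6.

22

Apply Gauss's area formula: 2A = Σ (x_i·y_{i+1} − x_{i+1}·y_i), indices taken mod 6.
Cross-terms: -2, -14, -18, 12, 6, -28  ⇒  Σ = -44
Area = |Σ|/2 = 22.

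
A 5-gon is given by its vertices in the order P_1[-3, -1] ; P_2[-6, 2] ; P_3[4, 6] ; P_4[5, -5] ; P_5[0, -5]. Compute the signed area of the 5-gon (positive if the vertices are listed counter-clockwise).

-73

Apply Gauss's area formula: 2A = Σ (x_i·y_{i+1} − x_{i+1}·y_i), indices taken mod 5.
Σ = (-12) + (-44) + (-50) + (-25) + (-15) = -146
Signed area = Σ/2 = -73 (negative ⇒ clockwise traversal).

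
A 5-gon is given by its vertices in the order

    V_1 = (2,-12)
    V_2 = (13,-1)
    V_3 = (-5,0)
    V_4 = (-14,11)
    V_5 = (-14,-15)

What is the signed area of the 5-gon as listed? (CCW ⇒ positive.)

Σ = (154) + (-5) + (-55) + (364) + (198) = 656
Signed area = Σ/2 = 328 (positive ⇒ counter-clockwise traversal).

328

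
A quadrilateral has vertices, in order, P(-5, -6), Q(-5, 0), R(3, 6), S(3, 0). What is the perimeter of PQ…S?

|PQ| = √((0)² + (6)²) = √36 = 6
|QR| = √((8)² + (6)²) = √100 = 10
|RS| = √((0)² + (-6)²) = √36 = 6
|SP| = √((-8)² + (-6)²) = √100 = 10
Perimeter = 6 + 10 + 6 + 10 = 32.

32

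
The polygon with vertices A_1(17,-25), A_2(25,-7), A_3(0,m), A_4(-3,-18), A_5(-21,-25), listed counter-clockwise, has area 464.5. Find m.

-8

Write out the shoelace sum; only the two edges meeting at A_3 involve m:
2·Area = [(25·m − 0·(-7)) + (0·(-18) − (-3)·m)] + 1153
       = 28·m + 1153 = 929
⇒ m = -8.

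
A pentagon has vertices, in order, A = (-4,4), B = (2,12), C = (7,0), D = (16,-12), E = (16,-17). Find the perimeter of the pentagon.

72

|AB| = √((6)² + (8)²) = √100 = 10
|BC| = √((5)² + (-12)²) = √169 = 13
|CD| = √((9)² + (-12)²) = √225 = 15
|DE| = √((0)² + (-5)²) = √25 = 5
|EA| = √((-20)² + (21)²) = √841 = 29
Perimeter = 10 + 13 + 15 + 5 + 29 = 72.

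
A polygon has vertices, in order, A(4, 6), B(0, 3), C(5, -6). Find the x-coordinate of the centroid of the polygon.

Apply the shoelace formula. First the cross-terms c_i = x_i·y_{i+1} − x_{i+1}·y_i:
  12, -15, 54  ⇒  2A = 51, A = 25.5.
Then Σ (x_i + x_{i+1})·c_i = 459, so x̄ = 459 / (6·25.5) = 3.

3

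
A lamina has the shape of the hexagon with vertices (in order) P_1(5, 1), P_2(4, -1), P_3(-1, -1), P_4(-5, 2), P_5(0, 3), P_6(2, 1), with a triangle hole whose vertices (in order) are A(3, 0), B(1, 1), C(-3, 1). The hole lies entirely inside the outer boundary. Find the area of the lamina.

20.5

Outer boundary:
Apply Gauss's area formula: 2A = Σ (x_i·y_{i+1} − x_{i+1}·y_i), indices taken mod 6.
P_1→P_2: (5)(-1) − (4)(1) = -9
P_2→P_3: (4)(-1) − (-1)(-1) = -5
P_3→P_4: (-1)(2) − (-5)(-1) = -7
P_4→P_5: (-5)(3) − (0)(2) = -15
P_5→P_6: (0)(1) − (2)(3) = -6
P_6→P_1: (2)(1) − (5)(1) = -3
Σ = -45
Area = |Σ|/2 = 22.5.
Hole:
Apply the shoelace formula: 2A = Σ (x_i·y_{i+1} − x_{i+1}·y_i), indices taken mod 3.
Σ = (3) + (4) + (-3) = 4
Area = |Σ|/2 = 2.
Net area = 22.5 − 2 = 20.5.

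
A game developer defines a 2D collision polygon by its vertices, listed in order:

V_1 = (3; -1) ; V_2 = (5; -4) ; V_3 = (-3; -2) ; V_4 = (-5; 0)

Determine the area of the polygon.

17

Apply the shoelace (surveyor's) formula: 2A = Σ (x_i·y_{i+1} − x_{i+1}·y_i), indices taken mod 4.
Σ = (-7) + (-22) + (-10) + (5) = -34
Area = |Σ|/2 = 17.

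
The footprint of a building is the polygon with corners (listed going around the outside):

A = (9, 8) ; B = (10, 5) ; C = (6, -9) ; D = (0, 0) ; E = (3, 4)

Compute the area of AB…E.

83.5

Σ = (-35) + (-120) + (0) + (0) + (-12) = -167
Area = |Σ|/2 = 83.5.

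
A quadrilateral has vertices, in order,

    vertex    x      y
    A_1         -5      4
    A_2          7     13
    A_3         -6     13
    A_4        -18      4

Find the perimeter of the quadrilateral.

|A_1A_2| = √((12)² + (9)²) = √225 = 15
|A_2A_3| = √((-13)² + (0)²) = √169 = 13
|A_3A_4| = √((-12)² + (-9)²) = √225 = 15
|A_4A_1| = √((13)² + (0)²) = √169 = 13
Perimeter = 15 + 13 + 15 + 13 = 56.

56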